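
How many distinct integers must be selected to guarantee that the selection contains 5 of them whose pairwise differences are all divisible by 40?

161

Integers whose pairwise differences are multiples of 40 are exactly those sharing a remainder mod 40. Pigeonhole: the 40 residue classes mod 40 are the pigeonholes.
With 160 integers one could put 4 in each residue class and have no class reach 5.
The 161st integer pushes some class to 5, so 40·4 + 1 = 161.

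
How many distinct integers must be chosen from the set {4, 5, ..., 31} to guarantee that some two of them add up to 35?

15

Group the elements by complementary pair {x, 35−x}: {4,31}, {5,30}, {6,29}, …, giving 14 two-element pairs.
Treating each of those 14 groups as a pigeonhole, one can pick one integer per group — 14 integers — with no two summing to 35.
The 15th integer lands in an occupied pair, forcing a sum of 35.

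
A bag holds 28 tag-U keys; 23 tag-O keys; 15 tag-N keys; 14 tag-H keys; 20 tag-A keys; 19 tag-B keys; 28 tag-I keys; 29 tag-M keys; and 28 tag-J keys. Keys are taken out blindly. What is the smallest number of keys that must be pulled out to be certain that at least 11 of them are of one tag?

91

Pigeonhole: put each drawn key into a box by tag. The largest draw with every box below 11 takes min(count, 10) from each tag.
Σ min(cᵢ, 10) = 10 + 10 + 10 + 10 + 10 + 10 + 10 + 10 + 10 = 90.
Draw number 90 + 1 = 91 must push one box to 11.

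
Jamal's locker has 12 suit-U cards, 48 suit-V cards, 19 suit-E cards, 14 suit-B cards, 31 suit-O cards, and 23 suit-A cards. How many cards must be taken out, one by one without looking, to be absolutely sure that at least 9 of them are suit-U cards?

In the worst case for collecting suit-U cards, every non-suit-U card comes out first.
There are 48 + 19 + 14 + 31 + 23 = 135 non-suit-U cards altogether.
After those, each further card must be suit-U, so 135 + 9 = 144 draws guarantee 9 suit-U cards.

144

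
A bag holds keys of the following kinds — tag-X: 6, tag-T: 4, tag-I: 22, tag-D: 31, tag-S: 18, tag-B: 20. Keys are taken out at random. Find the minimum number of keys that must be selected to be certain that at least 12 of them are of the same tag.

55

An adversary could hand out at most 11 keys per tag (tag-X, tag-T run out sooner): 6 + 4 + 11 + 11 + 11 + 11 = 54 keys and still no tag has 12.
Pigeonhole: one more key lands in a tag already at 11, so 55 draws are enough and 54 are not.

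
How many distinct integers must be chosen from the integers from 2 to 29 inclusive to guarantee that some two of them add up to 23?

19

Two chosen integers sum to 23 exactly when both halves of some pair {x, 23−x} with 2 ≤ x ≤ 23−x ≤ 21 are chosen — 10 such pairs.
The remaining 8 elements (those with no distinct partner in range) can never complete a 23-sum, so the worst case takes all of them and one from each pair: 8 + 10 = 18.
By the pigeonhole principle, the 19th integer has to be the second member of some pair, so 18 + 1 = 19.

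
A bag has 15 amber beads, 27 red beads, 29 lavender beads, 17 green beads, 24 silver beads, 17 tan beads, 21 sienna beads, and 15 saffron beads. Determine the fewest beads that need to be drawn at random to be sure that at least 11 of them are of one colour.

Put each drawn bead into a box by colour. The largest draw with every box below 11 takes min(count, 10) from each colour.
Σ min(cᵢ, 10) = 10 + 10 + 10 + 10 + 10 + 10 + 10 + 10 = 80.
Draw number 80 + 1 = 81 must push one box to 11.

81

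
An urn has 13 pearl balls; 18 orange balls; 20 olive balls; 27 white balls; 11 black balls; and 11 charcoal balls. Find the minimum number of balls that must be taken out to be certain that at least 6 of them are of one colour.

Put each drawn ball into a box by colour. The largest draw with every box below 6 takes min(count, 5) from each colour.
Σ min(cᵢ, 5) = 5 + 5 + 5 + 5 + 5 + 5 = 30.
Draw number 30 + 1 = 31 must push one box to 6.

31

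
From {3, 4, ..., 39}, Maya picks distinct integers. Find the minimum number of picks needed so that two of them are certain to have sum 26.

28

A set avoiding the sum 26 can contain at most one of each pair {x, 26−x}, plus the 17 elements whose complement lies outside the range or equal to its own complement.
The integers 13, …, 39 (27 of them) are such a set: any two sum to at least 13+14 = 27 > 26.
By pigeonhole, any 28th integer completes one of the 10 pairs, so 28 choices force a sum of 26.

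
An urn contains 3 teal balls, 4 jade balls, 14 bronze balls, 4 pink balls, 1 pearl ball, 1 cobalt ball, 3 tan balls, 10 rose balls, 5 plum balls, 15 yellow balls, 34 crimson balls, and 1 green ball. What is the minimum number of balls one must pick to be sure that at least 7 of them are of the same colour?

Pigeonhole: put each drawn ball into a box by colour. The largest draw with every box below 7 takes min(count, 6) from each colour; colours with fewer than 6 contribute all they have.
Σ min(cᵢ, 6) = 3 + 4 + 6 + 4 + 1 + 1 + 3 + 6 + 5 + 6 + 6 + 1 = 46.
Draw number 46 + 1 = 47 must push one box to 7.

47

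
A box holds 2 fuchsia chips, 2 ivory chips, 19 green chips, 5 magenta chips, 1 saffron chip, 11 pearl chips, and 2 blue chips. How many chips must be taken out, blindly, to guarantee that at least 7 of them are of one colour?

25

An adversary could hand out at most 6 chips per colour (5 colours run out sooner): 2 + 2 + 6 + 5 + 1 + 6 + 2 = 24 chips and still no colour has 7.
One more chip lands in a colour already at 6, so 25 draws are enough and 24 are not.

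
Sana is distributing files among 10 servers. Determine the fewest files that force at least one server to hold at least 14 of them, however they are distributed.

131

With 130 files one could put exactly 13 in each of the 10 servers, and no server would reach 14.
Pigeonhole: one more file must land in a server that already has 13, giving it 14.
So 10 × 13 + 1 = 131 files are required.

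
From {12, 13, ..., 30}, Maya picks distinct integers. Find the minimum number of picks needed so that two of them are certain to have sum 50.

15

A set avoiding the sum 50 can contain at most one of each pair {x, 50−x}, plus the 9 elements whose complement lies outside the range or equal to its own complement.
The integers 12, …, 25 (14 of them) are such a set: any two sum to at least 12+13 = 25 and at most 24+25 = 49 < 50.
By the pigeonhole principle, any 15th integer completes one of the 5 pairs, so 15 choices force a sum of 50.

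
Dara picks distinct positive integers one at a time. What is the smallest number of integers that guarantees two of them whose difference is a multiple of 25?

26

Integers whose pairwise differences are multiples of 25 are exactly those sharing a remainder mod 25. By pigeonhole, the 25 residue classes mod 25 are the pigeonholes.
With 25 integers one could put 1 in each residue class and have no class reach 2.
The 26th integer pushes some class to 2, so 25·1 + 1 = 26.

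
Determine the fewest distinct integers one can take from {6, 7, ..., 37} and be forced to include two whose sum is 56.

A set avoiding the sum 56 can contain at most one of each pair {x, 56−x}, plus the 14 elements whose complement lies outside the range or equal to its own complement.
The integers 6, …, 28 (23 of them) are such a set: any two sum to at least 6+7 = 13 and at most 27+28 = 55 < 56.
Pigeonhole: any 24th integer completes one of the 9 pairs, so 24 choices force a sum of 56.

24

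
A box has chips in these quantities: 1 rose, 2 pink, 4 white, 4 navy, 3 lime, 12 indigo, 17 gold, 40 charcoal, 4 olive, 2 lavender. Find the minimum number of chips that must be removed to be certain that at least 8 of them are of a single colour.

Pigeonhole: the 10 colours are the holes; the chips drawn are the pigeons.
To avoid 8 of any one colour, the worst case takes at most 7 of each colour, or every chip of a colour that has fewer than 7.
That gives 1 + 2 + 4 + 4 + 3 + 7 + 7 + 7 + 4 + 2 = 41 chips with no colour reaching 8.
The next chip forces some colour to 8, so 41 + 1 = 42.

42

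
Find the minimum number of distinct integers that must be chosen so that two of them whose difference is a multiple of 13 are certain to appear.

Integers whose pairwise differences are multiples of 13 are exactly those sharing a remainder mod 13. By pigeonhole, the 13 residue classes mod 13 are the pigeonholes.
With 13 integers one could put 1 in each residue class and have no class reach 2.
The 14th integer pushes some class to 2, so 13·1 + 1 = 14.

14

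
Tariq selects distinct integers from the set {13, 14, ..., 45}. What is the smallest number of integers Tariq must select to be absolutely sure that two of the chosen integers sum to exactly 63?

Two chosen integers sum to 63 exactly when both halves of some pair {x, 63−x} with 18 ≤ x ≤ 63−x ≤ 45 are chosen — 14 such pairs.
The remaining 5 elements (those with no distinct partner in range) can never complete a 63-sum, so the worst case takes all of them and one from each pair: 5 + 14 = 19.
By pigeonhole, the 20th integer has to be the second member of some pair, so 19 + 1 = 20.

20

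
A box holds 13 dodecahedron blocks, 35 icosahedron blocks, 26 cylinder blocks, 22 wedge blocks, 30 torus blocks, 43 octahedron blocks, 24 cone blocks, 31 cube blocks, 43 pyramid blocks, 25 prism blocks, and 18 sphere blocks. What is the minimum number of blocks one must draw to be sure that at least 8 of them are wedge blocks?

In the worst case for collecting wedge blocks, every non-wedge block comes out first.
There are 13 + 35 + 26 + 30 + 43 + 24 + 31 + 43 + 25 + 18 = 288 non-wedge blocks altogether.
After those, each further block must be wedge, so 288 + 8 = 296 draws guarantee 8 wedge blocks.

296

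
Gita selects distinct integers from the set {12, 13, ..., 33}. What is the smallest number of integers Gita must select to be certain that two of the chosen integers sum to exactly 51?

Two chosen integers sum to 51 exactly when both halves of some pair {x, 51−x} with 18 ≤ x ≤ 51−x ≤ 33 are chosen — 8 such pairs.
The remaining 6 elements (those with no distinct partner in range) can never complete a 51-sum, so the worst case takes all of them and one from each pair: 6 + 8 = 14.
By pigeonhole, the 15th integer has to be the second member of some pair, so 14 + 1 = 15.

15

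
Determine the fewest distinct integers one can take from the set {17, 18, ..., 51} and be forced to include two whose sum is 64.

Group the elements by complementary pair {x, 64−x}: {17,47}, {18,46}, {19,45}, …, giving 15 two-element pairs; the single value 32 (it cannot pair with itself since the integers are distinct); and 4 integers whose partner 64−x falls outside [17,51].
Treating each of those 20 groups as a pigeonhole, one can pick one integer per group — 20 integers — with no two summing to 64.
The 21st integer lands in an occupied pair, forcing a sum of 64.

21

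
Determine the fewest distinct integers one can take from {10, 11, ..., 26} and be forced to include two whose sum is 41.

12

A set avoiding the sum 41 can contain at most one of each pair {x, 41−x}, plus the 5 elements whose complement lies outside the range.
The integers 10, …, 20 (11 of them) are such a set: any two sum to at least 10+11 = 21 and at most 19+20 = 39 < 41.
Any 12th integer completes one of the 6 pairs, so 12 choices force a sum of 41.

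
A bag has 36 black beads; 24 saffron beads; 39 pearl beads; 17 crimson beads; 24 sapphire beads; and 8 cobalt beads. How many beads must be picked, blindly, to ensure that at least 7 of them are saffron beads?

In the worst case for collecting saffron beads, every non-saffron bead comes out first.
There are 36 + 39 + 17 + 24 + 8 = 124 non-saffron beads altogether.
After those, each further bead must be saffron, so 124 + 7 = 131 draws guarantee 7 saffron beads.

131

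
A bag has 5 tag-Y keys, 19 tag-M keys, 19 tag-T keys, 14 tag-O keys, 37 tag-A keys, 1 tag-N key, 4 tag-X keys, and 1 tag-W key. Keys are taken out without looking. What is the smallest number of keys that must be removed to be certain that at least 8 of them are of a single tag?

40

The 8 tags are the holes; the keys drawn are the pigeons.
To avoid 8 of any one tag, the worst case takes at most 7 of each tag, or every key of a tag that has fewer than 7.
That gives 5 + 7 + 7 + 7 + 7 + 1 + 4 + 1 = 39 keys with no tag reaching 8.
The next key forces some tag to 8, so 39 + 1 = 40.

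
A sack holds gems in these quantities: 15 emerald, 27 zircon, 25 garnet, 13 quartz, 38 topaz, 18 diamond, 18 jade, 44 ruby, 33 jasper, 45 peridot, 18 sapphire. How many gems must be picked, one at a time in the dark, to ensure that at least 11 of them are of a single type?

111

Pigeonhole: the 11 types are the holes; the gems drawn are the pigeons.
To avoid 11 of any one type, the worst case takes at most 10 of each type.
That gives 10 + 10 + 10 + 10 + 10 + 10 + 10 + 10 + 10 + 10 + 10 = 110 gems with no type reaching 11.
The next gem forces some type to 11, so 110 + 1 = 111.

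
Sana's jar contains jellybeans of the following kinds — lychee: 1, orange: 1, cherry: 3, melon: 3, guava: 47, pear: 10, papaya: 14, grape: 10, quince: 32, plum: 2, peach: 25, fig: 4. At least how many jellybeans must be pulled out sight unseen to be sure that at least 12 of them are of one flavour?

79

The 12 flavours are the holes; the jellybeans drawn are the pigeons.
To avoid 12 of any one flavour, the worst case takes at most 11 of each flavour, or every jellybean of a flavour that has fewer than 11.
That gives 1 + 1 + 3 + 3 + 11 + 10 + 11 + 10 + 11 + 2 + 11 + 4 = 78 jellybeans with no flavour reaching 12.
The next jellybean forces some flavour to 12, so 78 + 1 = 79.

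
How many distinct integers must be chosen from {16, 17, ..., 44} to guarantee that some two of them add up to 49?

Group the elements by complementary pair {x, 49−x}: {16,33}, {17,32}, {18,31}, …, giving 9 two-element pairs and 11 integers whose partner 49−x falls outside [16,44].
By pigeonhole, treating each of those 20 groups as a pigeonhole, one can pick one integer per group — 20 integers — with no two summing to 49.
The 21st integer lands in an occupied pair, forcing a sum of 49.

21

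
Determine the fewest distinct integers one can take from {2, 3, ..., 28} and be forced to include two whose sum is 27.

16

A set avoiding the sum 27 can contain at most one of each pair {x, 27−x}, plus the 3 elements whose complement lies outside the range.
The integers 14, …, 28 (15 of them) are such a set: any two sum to at least 14+15 = 29 > 27.
Pigeonhole: any 16th integer completes one of the 12 pairs, so 16 choices force a sum of 27.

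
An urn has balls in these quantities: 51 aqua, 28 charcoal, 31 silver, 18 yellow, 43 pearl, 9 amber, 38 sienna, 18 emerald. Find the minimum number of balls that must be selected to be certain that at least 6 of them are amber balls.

In the worst case for collecting amber balls, every non-amber ball comes out first.
There are 51 + 28 + 31 + 18 + 43 + 38 + 18 = 227 non-amber balls altogether.
After those, each further ball must be amber, so 227 + 6 = 233 draws guarantee 6 amber balls.

233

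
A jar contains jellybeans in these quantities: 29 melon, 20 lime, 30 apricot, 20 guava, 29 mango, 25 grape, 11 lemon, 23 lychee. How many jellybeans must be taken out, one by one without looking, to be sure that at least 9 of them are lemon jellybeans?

In the worst case for collecting lemon jellybeans, every non-lemon jellybean comes out first.
There are 29 + 20 + 30 + 20 + 29 + 25 + 23 = 176 non-lemon jellybeans altogether.
After those, each further jellybean must be lemon, so 176 + 9 = 185 draws guarantee 9 lemon jellybeans.

185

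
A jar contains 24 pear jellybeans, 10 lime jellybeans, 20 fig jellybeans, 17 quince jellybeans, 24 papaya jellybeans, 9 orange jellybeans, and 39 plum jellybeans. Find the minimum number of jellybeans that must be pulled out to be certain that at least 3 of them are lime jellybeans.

In the worst case for collecting lime jellybeans, every non-lime jellybean comes out first.
There are 24 + 20 + 17 + 24 + 9 + 39 = 133 non-lime jellybeans altogether.
After those, each further jellybean must be lime, so 133 + 3 = 136 draws guarantee 3 lime jellybeans.

136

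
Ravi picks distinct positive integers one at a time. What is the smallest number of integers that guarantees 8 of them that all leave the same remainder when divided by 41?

288

Pigeonhole: the 41 residue classes mod 41 are the pigeonholes.
With 287 integers one could put 7 in each residue class and have no class reach 8.
The 288th integer pushes some class to 8, so 41·7 + 1 = 288.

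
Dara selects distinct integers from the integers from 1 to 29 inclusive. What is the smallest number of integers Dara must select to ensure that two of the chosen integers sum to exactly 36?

A set avoiding the sum 36 can contain at most one of each pair {x, 36−x}, plus the 7 elements whose complement lies outside the range or equal to its own complement.
The integers 1, …, 18 (18 of them) are such a set: any two sum to at least 1+2 = 3 and at most 17+18 = 35 < 36.
By pigeonhole, any 19th integer completes one of the 11 pairs, so 19 choices force a sum of 36.

19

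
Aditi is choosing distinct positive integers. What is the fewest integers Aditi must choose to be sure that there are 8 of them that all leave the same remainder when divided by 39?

274

By the pigeonhole principle, the 39 residue classes mod 39 are the pigeonholes.
With 273 integers one could put 7 in each residue class and have no class reach 8.
The 274th integer pushes some class to 8, so 39·7 + 1 = 274.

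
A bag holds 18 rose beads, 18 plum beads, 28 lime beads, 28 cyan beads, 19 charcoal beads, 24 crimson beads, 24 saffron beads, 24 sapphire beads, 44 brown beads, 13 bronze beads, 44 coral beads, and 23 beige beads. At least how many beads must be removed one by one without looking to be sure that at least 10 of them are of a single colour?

Put each drawn bead into a box by colour. The largest draw with every box below 10 takes min(count, 9) from each colour.
Σ min(cᵢ, 9) = 9 + 9 + 9 + 9 + 9 + 9 + 9 + 9 + 9 + 9 + 9 + 9 = 108.
Draw number 108 + 1 = 109 must push one box to 10.

109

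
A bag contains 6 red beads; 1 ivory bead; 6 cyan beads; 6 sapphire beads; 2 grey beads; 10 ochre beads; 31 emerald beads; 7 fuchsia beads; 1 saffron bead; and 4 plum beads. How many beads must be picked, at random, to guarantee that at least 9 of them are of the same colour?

By pigeonhole, put each drawn bead into a box by colour. The largest draw with every box below 9 takes min(count, 8) from each colour; colours with fewer than 8 contribute all they have.
Σ min(cᵢ, 8) = 6 + 1 + 6 + 6 + 2 + 8 + 8 + 7 + 1 + 4 = 49.
Draw number 49 + 1 = 50 must push one box to 9.

50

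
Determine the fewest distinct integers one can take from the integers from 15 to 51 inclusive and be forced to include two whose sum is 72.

23

A set avoiding the sum 72 can contain at most one of each pair {x, 72−x}, plus the 7 elements whose complement lies outside the range or equal to its own complement.
The integers 15, …, 36 (22 of them) are such a set: any two sum to at least 15+16 = 31 and at most 35+36 = 71 < 72.
Pigeonhole: any 23rd integer completes one of the 15 pairs, so 23 choices force a sum of 72.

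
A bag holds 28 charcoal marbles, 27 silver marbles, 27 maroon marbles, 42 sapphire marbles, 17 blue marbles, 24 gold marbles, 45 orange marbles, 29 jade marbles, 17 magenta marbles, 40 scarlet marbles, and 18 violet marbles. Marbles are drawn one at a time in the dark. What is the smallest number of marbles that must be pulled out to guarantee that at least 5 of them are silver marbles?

292

In the worst case for collecting silver marbles, every non-silver marble comes out first.
There are 28 + 27 + 42 + 17 + 24 + 45 + 29 + 17 + 40 + 18 = 287 non-silver marbles altogether.
After those, each further marble must be silver, so 287 + 5 = 292 draws guarantee 5 silver marbles.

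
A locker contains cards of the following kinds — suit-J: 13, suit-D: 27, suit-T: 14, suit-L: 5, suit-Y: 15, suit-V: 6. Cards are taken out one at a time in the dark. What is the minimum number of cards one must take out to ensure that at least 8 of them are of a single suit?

The 6 suits are the holes; the cards drawn are the pigeons.
To avoid 8 of any one suit, the worst case takes at most 7 of each suit, or every card of a suit that has fewer than 7.
That gives 7 + 7 + 7 + 5 + 7 + 6 = 39 cards with no suit reaching 8.
The next card forces some suit to 8, so 39 + 1 = 40.

40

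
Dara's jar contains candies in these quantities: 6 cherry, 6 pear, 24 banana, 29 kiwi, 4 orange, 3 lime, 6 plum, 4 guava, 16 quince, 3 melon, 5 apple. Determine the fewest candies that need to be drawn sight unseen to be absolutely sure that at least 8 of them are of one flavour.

An adversary could hand out at most 7 candies per flavour (8 flavours run out sooner): 6 + 6 + 7 + 7 + 4 + 3 + 6 + 4 + 7 + 3 + 5 = 58 candies and still no flavour has 8.
By pigeonhole, one more candy lands in a flavour already at 7, so 59 draws are enough and 58 are not.

59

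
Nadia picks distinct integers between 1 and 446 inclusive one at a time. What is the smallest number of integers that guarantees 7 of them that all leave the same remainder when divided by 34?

205

By the pigeonhole principle, the 34 residue classes mod 34 are the pigeonholes.
With 204 integers one could put 6 in each residue class and have no class reach 7.
The 205th integer pushes some class to 7, so 34·6 + 1 = 205.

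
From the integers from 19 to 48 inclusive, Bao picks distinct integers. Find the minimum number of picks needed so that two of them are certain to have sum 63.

Two chosen integers sum to 63 exactly when both halves of some pair {x, 63−x} with 19 ≤ x ≤ 63−x ≤ 44 are chosen — 13 such pairs.
The remaining 4 elements (those with no distinct partner in range) can never complete a 63-sum, so the worst case takes all of them and one from each pair: 4 + 13 = 17.
Pigeonhole: the 18th integer has to be the second member of some pair, so 17 + 1 = 18.

18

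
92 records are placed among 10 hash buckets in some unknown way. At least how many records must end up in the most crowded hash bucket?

10

The 10 hash buckets are the holes and the 92 records are the pigeons.
If every hash bucket held at most 9 records, the total would be at most 10 × 9 = 90, which is less than 92.
So some hash bucket holds at least ⌈92/10⌉ = 10 records.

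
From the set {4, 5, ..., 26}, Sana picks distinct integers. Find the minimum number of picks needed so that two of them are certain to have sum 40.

Two chosen integers sum to 40 exactly when both halves of some pair {x, 40−x} with 14 ≤ x ≤ 40−x ≤ 26 are chosen — 6 such pairs.
The remaining 11 elements (those with no distinct partner in range) can never complete a 40-sum, so the worst case takes all of them and one from each pair: 11 + 6 = 17.
The 18th integer has to be the second member of some pair, so 17 + 1 = 18.

18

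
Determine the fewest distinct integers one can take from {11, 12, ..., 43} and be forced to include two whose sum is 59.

Two chosen integers sum to 59 exactly when both halves of some pair {x, 59−x} with 16 ≤ x ≤ 59−x ≤ 43 are chosen — 14 such pairs.
The remaining 5 elements (those with no distinct partner in range) can never complete a 59-sum, so the worst case takes all of them and one from each pair: 5 + 14 = 19.
The 20th integer has to be the second member of some pair, so 19 + 1 = 20.

20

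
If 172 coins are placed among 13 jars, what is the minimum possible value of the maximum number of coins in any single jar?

14

Pigeonhole: the 13 jars are the holes and the 172 coins are the pigeons.
If every jar held at most 13 coins, the total would be at most 13 × 13 = 169, which is less than 172.
So some jar holds at least ⌈172/13⌉ = 14 coins.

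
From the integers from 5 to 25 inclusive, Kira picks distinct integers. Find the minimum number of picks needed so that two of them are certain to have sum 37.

Group the elements by complementary pair {x, 37−x}: {12,25}, {13,24}, {14,23}, …, giving 7 two-element pairs and 7 integers whose partner 37−x falls outside [5,25].
By the pigeonhole principle, treating each of those 14 groups as a pigeonhole, one can pick one integer per group — 14 integers — with no two summing to 37.
The 15th integer lands in an occupied pair, forcing a sum of 37.

15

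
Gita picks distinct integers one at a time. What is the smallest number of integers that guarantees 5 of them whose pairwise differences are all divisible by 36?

145

Integers whose pairwise differences are multiples of 36 are exactly those sharing a remainder mod 36. The 36 residue classes mod 36 are the pigeonholes.
With 144 integers one could put 4 in each residue class and have no class reach 5.
The 145th integer pushes some class to 5, so 36·4 + 1 = 145.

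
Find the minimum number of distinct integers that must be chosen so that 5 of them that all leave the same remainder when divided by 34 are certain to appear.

By pigeonhole, the 34 residue classes mod 34 are the pigeonholes.
With 136 integers one could put 4 in each residue class and have no class reach 5.
The 137th integer pushes some class to 5, so 34·4 + 1 = 137.

137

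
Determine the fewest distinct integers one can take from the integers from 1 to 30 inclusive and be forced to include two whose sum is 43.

Group the elements by complementary pair {x, 43−x}: {13,30}, {14,29}, {15,28}, …, giving 9 two-element pairs and 12 integers whose partner 43−x falls outside [1,30].
By pigeonhole, treating each of those 21 groups as a pigeonhole, one can pick one integer per group — 21 integers — with no two summing to 43.
The 22nd integer lands in an occupied pair, forcing a sum of 43.

22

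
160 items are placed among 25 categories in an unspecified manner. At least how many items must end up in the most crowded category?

7

The 25 categories are the holes and the 160 items are the pigeons.
If every category held at most 6 items, the total would be at most 25 × 6 = 150, which is less than 160.
So some category holds at least ⌈160/25⌉ = 7 items.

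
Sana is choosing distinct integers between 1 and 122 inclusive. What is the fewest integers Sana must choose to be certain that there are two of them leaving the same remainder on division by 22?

By pigeonhole, the 22 residue classes mod 22 are the pigeonholes.
With 22 integers one could put 1 in each residue class and have no class reach 2.
The 23rd integer pushes some class to 2, so 22·1 + 1 = 23.

23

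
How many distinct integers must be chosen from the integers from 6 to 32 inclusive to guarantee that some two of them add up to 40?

Two chosen integers sum to 40 exactly when both halves of some pair {x, 40−x} with 8 ≤ x ≤ 40−x ≤ 32 are chosen — 12 such pairs.
The remaining 3 elements (those with no distinct partner in range) can never complete a 40-sum, so the worst case takes all of them and one from each pair: 3 + 12 = 15.
By the pigeonhole principle, the 16th integer has to be the second member of some pair, so 15 + 1 = 16.

16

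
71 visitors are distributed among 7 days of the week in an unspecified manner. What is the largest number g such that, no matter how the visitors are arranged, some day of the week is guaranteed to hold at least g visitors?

By the pigeonhole principle, the 7 days of the week are the holes and the 71 visitors are the pigeons.
If every day of the week held at most 10 visitors, the total would be at most 7 × 10 = 70, which is less than 71.
So some day of the week holds at least ⌈71/7⌉ = 11 visitors.

11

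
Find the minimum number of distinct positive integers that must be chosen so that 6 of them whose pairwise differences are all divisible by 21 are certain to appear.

106

Integers whose pairwise differences are multiples of 21 are exactly those sharing a remainder mod 21. By the pigeonhole principle, the 21 residue classes mod 21 are the pigeonholes.
With 105 integers one could put 5 in each residue class and have no class reach 6.
The 106th integer pushes some class to 6, so 21·5 + 1 = 106.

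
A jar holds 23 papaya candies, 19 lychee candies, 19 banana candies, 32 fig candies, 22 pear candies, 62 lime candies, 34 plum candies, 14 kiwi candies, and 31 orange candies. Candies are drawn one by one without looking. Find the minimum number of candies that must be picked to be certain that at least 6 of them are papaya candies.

239

In the worst case for collecting papaya candies, every non-papaya candy comes out first.
There are 19 + 19 + 32 + 22 + 62 + 34 + 14 + 31 = 233 non-papaya candies altogether.
After those, each further candy must be papaya, so 233 + 6 = 239 draws guarantee 6 papaya candies.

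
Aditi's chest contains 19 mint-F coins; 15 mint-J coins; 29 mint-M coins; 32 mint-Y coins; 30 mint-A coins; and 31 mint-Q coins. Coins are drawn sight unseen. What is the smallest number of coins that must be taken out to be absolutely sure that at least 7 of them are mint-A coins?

133

In the worst case for collecting mint-A coins, every non-mint-A coin comes out first.
There are 19 + 15 + 29 + 32 + 31 = 126 non-mint-A coins altogether.
After those, each further coin must be mint-A, so 126 + 7 = 133 draws guarantee 7 mint-A coins.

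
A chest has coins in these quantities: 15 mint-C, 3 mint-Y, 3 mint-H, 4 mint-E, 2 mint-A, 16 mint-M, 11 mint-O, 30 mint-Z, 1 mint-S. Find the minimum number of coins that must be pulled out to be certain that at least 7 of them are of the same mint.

38

Pigeonhole: put each drawn coin into a box by mint. The largest draw with every box below 7 takes min(count, 6) from each mint; mints with fewer than 6 contribute all they have.
Σ min(cᵢ, 6) = 6 + 3 + 3 + 4 + 2 + 6 + 6 + 6 + 1 = 37.
Draw number 37 + 1 = 38 must push one box to 7.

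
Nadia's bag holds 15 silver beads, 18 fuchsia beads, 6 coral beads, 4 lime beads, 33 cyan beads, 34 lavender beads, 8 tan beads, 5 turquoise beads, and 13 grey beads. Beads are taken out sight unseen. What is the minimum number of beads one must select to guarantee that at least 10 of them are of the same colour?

69

Pigeonhole: put each drawn bead into a box by colour. The largest draw with every box below 10 takes min(count, 9) from each colour; colours with fewer than 9 contribute all they have.
Σ min(cᵢ, 9) = 9 + 9 + 6 + 4 + 9 + 9 + 8 + 5 + 9 = 68.
Draw number 68 + 1 = 69 must push one box to 10.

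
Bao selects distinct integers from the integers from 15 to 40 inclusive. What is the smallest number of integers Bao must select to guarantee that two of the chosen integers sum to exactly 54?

15

Group the elements by complementary pair {x, 54−x}: {15,39}, {16,38}, {17,37}, …, giving 12 two-element pairs; the single value 27 (it cannot pair with itself since the integers are distinct); and 1 integer whose partner 54−x falls outside [15,40].
Treating each of those 14 groups as a pigeonhole, one can pick one integer per group — 14 integers — with no two summing to 54.
The 15th integer lands in an occupied pair, forcing a sum of 54.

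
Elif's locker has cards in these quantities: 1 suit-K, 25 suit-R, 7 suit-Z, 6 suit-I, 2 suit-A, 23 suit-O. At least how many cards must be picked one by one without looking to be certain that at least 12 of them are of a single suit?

Put each drawn card into a box by suit. The largest draw with every box below 12 takes min(count, 11) from each suit; suits with fewer than 11 contribute all they have.
Σ min(cᵢ, 11) = 1 + 11 + 7 + 6 + 2 + 11 = 38.
Draw number 38 + 1 = 39 must push one box to 12.

39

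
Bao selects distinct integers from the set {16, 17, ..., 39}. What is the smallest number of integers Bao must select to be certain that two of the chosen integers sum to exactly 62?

17

Group the elements by complementary pair {x, 62−x}: {23,39}, {24,38}, {25,37}, …, giving 8 two-element pairs, the single value 31 (it cannot pair with itself since the integers are distinct), and 7 integers whose partner 62−x falls outside [16,39].
By pigeonhole, treating each of those 16 groups as a pigeonhole, one can pick one integer per group — 16 integers — with no two summing to 62.
The 17th integer lands in an occupied pair, forcing a sum of 62.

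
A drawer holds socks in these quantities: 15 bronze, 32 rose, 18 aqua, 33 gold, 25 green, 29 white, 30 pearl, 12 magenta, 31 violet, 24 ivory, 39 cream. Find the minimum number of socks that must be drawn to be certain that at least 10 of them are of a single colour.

100

An adversary could hand out at most 9 socks per colour: 9 + 9 + 9 + 9 + 9 + 9 + 9 + 9 + 9 + 9 + 9 = 99 socks and still no colour has 10.
One more sock lands in a colour already at 9, so 100 draws are enough and 99 are not.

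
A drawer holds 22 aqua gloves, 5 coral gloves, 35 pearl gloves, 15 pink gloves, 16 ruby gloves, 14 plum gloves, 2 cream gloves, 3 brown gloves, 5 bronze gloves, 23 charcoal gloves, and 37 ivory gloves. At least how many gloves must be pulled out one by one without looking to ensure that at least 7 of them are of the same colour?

Put each drawn glove into a box by colour. The largest draw with every box below 7 takes min(count, 6) from each colour; colours with fewer than 6 contribute all they have.
Σ min(cᵢ, 6) = 6 + 5 + 6 + 6 + 6 + 6 + 2 + 3 + 5 + 6 + 6 = 57.
Draw number 57 + 1 = 58 must push one box to 7.

58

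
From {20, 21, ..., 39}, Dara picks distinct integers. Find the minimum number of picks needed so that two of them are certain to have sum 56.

13

Group the elements by complementary pair {x, 56−x}: {20,36}, {21,35}, {22,34}, …, giving 8 two-element pairs, the single value 28 (it cannot pair with itself since the integers are distinct), and 3 integers whose partner 56−x falls outside [20,39].
Pigeonhole: treating each of those 12 groups as a pigeonhole, one can pick one integer per group — 12 integers — with no two summing to 56.
The 13th integer lands in an occupied pair, forcing a sum of 56.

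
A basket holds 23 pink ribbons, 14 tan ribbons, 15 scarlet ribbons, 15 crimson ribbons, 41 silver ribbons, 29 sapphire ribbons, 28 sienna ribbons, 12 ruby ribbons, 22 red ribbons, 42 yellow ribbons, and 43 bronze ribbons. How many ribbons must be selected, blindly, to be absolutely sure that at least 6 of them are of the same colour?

An adversary could hand out at most 5 ribbons per colour: 5 + 5 + 5 + 5 + 5 + 5 + 5 + 5 + 5 + 5 + 5 = 55 ribbons and still no colour has 6.
By the pigeonhole principle, one more ribbon lands in a colour already at 5, so 56 draws are enough and 55 are not.

56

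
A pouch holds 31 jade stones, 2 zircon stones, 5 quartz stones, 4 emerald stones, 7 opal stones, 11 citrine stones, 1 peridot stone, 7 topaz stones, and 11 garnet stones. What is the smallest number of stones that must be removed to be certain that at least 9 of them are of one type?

By the pigeonhole principle, put each drawn stone into a box by type. The largest draw with every box below 9 takes min(count, 8) from each type; types with fewer than 8 contribute all they have.
Σ min(cᵢ, 8) = 8 + 2 + 5 + 4 + 7 + 8 + 1 + 7 + 8 = 50.
Draw number 50 + 1 = 51 must push one box to 9.

51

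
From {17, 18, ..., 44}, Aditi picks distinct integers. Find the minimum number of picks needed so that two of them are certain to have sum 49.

21

Two chosen integers sum to 49 exactly when both halves of some pair {x, 49−x} with 17 ≤ x ≤ 49−x ≤ 32 are chosen — 8 such pairs.
The remaining 12 elements (those with no distinct partner in range) can never complete a 49-sum, so the worst case takes all of them and one from each pair: 12 + 8 = 20.
The 21st integer has to be the second member of some pair, so 20 + 1 = 21.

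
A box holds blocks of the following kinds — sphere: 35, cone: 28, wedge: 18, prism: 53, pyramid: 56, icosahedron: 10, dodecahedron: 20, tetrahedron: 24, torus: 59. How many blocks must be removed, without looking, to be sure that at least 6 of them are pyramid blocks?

In the worst case for collecting pyramid blocks, every non-pyramid block comes out first.
There are 35 + 28 + 18 + 53 + 10 + 20 + 24 + 59 = 247 non-pyramid blocks altogether.
After those, each further block must be pyramid, so 247 + 6 = 253 draws guarantee 6 pyramid blocks.

253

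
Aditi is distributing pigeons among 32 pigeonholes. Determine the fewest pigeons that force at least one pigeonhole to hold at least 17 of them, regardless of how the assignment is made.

513

With 512 pigeons one could put exactly 16 in each of the 32 pigeonholes, and no pigeonhole would reach 17.
One more pigeon must land in a pigeonhole that already has 16, giving it 17.
So 32 × 16 + 1 = 513 pigeons are required.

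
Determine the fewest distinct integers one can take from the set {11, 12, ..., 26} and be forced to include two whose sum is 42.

12

Two chosen integers sum to 42 exactly when both halves of some pair {x, 42−x} with 16 ≤ x ≤ 42−x ≤ 26 are chosen — 5 such pairs.
The remaining 6 elements (those with no distinct partner in range) can never complete a 42-sum, so the worst case takes all of them and one from each pair: 6 + 5 = 11.
The 12th integer has to be the second member of some pair, so 11 + 1 = 12.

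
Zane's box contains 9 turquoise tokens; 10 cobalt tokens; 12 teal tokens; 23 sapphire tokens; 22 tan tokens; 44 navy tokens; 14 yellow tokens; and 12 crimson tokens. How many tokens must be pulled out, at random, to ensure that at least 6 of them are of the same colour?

Put each drawn token into a box by colour. The largest draw with every box below 6 takes min(count, 5) from each colour.
Σ min(cᵢ, 5) = 5 + 5 + 5 + 5 + 5 + 5 + 5 + 5 = 40.
Draw number 40 + 1 = 41 must push one box to 6.

41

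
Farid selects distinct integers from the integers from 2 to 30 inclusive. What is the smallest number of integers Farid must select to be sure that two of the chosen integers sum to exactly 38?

Group the elements by complementary pair {x, 38−x}: {8,30}, {9,29}, {10,28}, …, giving 11 two-element pairs, the single value 19 (it cannot pair with itself since the integers are distinct), and 6 integers whose partner 38−x falls outside [2,30].
By pigeonhole, treating each of those 18 groups as a pigeonhole, one can pick one integer per group — 18 integers — with no two summing to 38.
The 19th integer lands in an occupied pair, forcing a sum of 38.

19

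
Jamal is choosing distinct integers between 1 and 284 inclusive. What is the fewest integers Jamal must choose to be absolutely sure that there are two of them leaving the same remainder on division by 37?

38

Pigeonhole: the 37 residue classes mod 37 are the pigeonholes.
With 37 integers one could put 1 in each residue class and have no class reach 2.
The 38th integer pushes some class to 2, so 37·1 + 1 = 38.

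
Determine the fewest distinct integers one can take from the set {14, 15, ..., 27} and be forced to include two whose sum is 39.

Group the elements by complementary pair {x, 39−x}: {14,25}, {15,24}, {16,23}, …, giving 6 two-element pairs and 2 integers whose partner 39−x falls outside [14,27].
Treating each of those 8 groups as a pigeonhole, one can pick one integer per group — 8 integers — with no two summing to 39.
The 9th integer lands in an occupied pair, forcing a sum of 39.

9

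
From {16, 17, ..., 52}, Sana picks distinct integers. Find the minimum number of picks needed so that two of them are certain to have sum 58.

25

Two chosen integers sum to 58 exactly when both halves of some pair {x, 58−x} with 16 ≤ x ≤ 58−x ≤ 42 are chosen — 13 such pairs.
The remaining 11 elements (those with no distinct partner in range) can never complete a 58-sum, so the worst case takes all of them and one from each pair: 11 + 13 = 24.
The 25th integer has to be the second member of some pair, so 24 + 1 = 25.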